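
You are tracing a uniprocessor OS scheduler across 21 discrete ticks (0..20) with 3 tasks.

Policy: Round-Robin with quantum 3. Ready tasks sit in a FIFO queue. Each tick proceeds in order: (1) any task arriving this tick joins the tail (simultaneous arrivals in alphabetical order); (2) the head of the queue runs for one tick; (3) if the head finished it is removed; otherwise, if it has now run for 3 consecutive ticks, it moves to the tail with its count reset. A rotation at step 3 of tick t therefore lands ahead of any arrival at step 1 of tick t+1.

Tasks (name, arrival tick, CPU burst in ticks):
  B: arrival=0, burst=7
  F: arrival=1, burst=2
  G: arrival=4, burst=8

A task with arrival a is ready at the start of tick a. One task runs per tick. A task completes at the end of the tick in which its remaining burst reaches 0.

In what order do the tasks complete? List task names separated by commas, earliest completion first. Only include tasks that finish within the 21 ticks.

t=0: queue=[B] q_used=0 → run B
t=1: queue=[B,F] q_used=1 → run B
t=2: queue=[B,F] q_used=2 → run B
t=3: queue=[F,B] q_used=0 → run F
t=4: queue=[F,B,G] q_used=1 → run F
t=5: queue=[B,G] q_used=0 → run B
t=6: queue=[B,G] q_used=1 → run B
t=7: queue=[B,G] q_used=2 → run B
t=8: queue=[G,B] q_used=0 → run G
t=9: queue=[G,B] q_used=1 → run G
t=10: queue=[G,B] q_used=2 → run G
t=11: queue=[B,G] q_used=0 → run B
t=12: queue=[G] q_used=0 → run G
t=13: queue=[G] q_used=1 → run G
t=14: queue=[G] q_used=2 → run G
t=15: queue=[G] q_used=0 → run G
t=16: queue=[G] q_used=1 → run G
t=17: (idle)
t=18: (idle)
t=19: (idle)
t=20: (idle)

completion order = F, B, G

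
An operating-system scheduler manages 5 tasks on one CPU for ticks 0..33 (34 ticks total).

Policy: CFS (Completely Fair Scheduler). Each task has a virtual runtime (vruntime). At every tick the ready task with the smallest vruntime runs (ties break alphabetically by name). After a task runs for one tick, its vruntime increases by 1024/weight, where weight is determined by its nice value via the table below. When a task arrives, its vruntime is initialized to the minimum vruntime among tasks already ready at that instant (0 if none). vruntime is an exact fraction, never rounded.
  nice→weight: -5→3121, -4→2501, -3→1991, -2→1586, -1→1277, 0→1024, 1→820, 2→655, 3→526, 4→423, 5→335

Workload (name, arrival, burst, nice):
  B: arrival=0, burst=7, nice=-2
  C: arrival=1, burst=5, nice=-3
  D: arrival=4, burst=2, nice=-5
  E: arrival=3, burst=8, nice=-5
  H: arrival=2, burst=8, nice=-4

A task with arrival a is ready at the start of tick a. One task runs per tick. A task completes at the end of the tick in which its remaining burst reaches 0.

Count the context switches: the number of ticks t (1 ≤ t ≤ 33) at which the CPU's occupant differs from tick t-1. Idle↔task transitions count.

t=0: vr[B=0] → run B
t=1: vr[B=512/793 C=512/793] → run B
t=2: vr[B=1024/793 C=512/793 H=512/793] → run C
t=3: vr[B=1024/793 C=1831424/1578863 E=512/793 H=512/793] → run E
t=4: vr[B=1024/793 C=1831424/1578863 D=512/793 E=2409984/2474953 H=512/793] → run D
t=5: vr[B=1024/793 C=1831424/1578863 D=2409984/2474953 E=2409984/2474953 H=512/793] → run H
t=6: vr[B=1024/793 C=1831424/1578863 D=2409984/2474953 E=2409984/2474953 H=34304/32513] → run D
t=7: vr[B=1024/793 C=1831424/1578863 E=2409984/2474953 H=34304/32513] → run E
t=8: vr[B=1024/793 C=1831424/1578863 E=3222016/2474953 H=34304/32513] → run H
t=9: vr[B=1024/793 C=1831424/1578863 E=3222016/2474953 H=47616/32513] → run C
t=10: vr[B=1024/793 C=2643456/1578863 E=3222016/2474953 H=47616/32513] → run B
t=11: vr[B=1536/793 C=2643456/1578863 E=3222016/2474953 H=47616/32513] → run E
t=12: vr[B=1536/793 C=2643456/1578863 E=4034048/2474953 H=47616/32513] → run H
t=13: vr[B=1536/793 C=2643456/1578863 E=4034048/2474953 H=60928/32513] → run E
t=14: vr[B=1536/793 C=2643456/1578863 E=4846080/2474953 H=60928/32513] → run C
t=15: vr[B=1536/793 C=3455488/1578863 E=4846080/2474953 H=60928/32513] → run H
t=16: vr[B=1536/793 C=3455488/1578863 E=4846080/2474953 H=74240/32513] → run B
t=17: vr[B=2048/793 C=3455488/1578863 E=4846080/2474953 H=74240/32513] → run E
t=18: vr[B=2048/793 C=3455488/1578863 E=5658112/2474953 H=74240/32513] → run C
t=19: vr[B=2048/793 C=4267520/1578863 E=5658112/2474953 H=74240/32513] → run H
t=20: vr[B=2048/793 C=4267520/1578863 E=5658112/2474953 H=87552/32513] → run E
t=21: vr[B=2048/793 C=4267520/1578863 E=6470144/2474953 H=87552/32513] → run B
t=22: vr[B=2560/793 C=4267520/1578863 E=6470144/2474953 H=87552/32513] → run E
t=23: vr[B=2560/793 C=4267520/1578863 E=7282176/2474953 H=87552/32513] → run H
t=24: vr[B=2560/793 C=4267520/1578863 E=7282176/2474953 H=100864/32513] → run C
t=25: vr[B=2560/793 E=7282176/2474953 H=100864/32513] → run E
t=26: vr[B=2560/793 H=100864/32513] → run H
t=27: vr[B=2560/793 H=114176/32513] → run B
t=28: vr[B=3072/793 H=114176/32513] → run H
t=29: vr[B=3072/793] → run B
t=30: (idle)
t=31: (idle)
t=32: (idle)
t=33: (idle)

context switches = 29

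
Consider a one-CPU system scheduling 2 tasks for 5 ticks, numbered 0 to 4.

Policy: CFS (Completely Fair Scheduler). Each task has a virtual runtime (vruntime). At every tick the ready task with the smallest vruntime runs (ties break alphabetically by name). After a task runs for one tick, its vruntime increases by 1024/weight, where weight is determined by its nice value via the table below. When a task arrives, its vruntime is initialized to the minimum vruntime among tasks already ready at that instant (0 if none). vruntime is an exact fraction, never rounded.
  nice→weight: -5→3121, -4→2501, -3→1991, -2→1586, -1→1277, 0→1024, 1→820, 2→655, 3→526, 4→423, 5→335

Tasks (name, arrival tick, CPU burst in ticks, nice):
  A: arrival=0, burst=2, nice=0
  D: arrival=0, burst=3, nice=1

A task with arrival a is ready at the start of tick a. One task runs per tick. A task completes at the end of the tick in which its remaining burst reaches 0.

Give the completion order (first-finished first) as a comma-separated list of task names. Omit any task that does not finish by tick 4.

completion order = A, D

t=0: vr[A=0 D=0] → run A
t=1: vr[A=1 D=0] → run D
t=2: vr[A=1 D=256/205] → run A
t=3: vr[D=256/205] → run D
t=4: vr[D=512/205] → run D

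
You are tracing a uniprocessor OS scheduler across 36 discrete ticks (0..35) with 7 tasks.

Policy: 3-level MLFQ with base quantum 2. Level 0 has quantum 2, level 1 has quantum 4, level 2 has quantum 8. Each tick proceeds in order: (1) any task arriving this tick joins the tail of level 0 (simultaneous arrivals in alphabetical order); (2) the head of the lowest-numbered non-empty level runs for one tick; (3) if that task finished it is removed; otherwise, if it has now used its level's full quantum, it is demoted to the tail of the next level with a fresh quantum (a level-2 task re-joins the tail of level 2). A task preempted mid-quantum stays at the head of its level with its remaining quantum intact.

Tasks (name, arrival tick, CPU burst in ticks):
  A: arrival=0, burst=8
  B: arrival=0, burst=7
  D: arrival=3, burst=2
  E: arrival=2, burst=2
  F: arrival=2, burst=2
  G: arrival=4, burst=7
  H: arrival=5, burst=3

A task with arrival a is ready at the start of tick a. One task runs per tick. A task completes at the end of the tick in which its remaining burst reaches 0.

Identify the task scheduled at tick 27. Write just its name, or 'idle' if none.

t=0: L0/L1/L2 = AB/-/- → run A
t=1: L0/L1/L2 = AB/-/- → run A
t=2: L0/L1/L2 = BEF/A/- → run B
t=3: L0/L1/L2 = BEFD/A/- → run B
t=4: L0/L1/L2 = EFDG/AB/- → run E
t=5: L0/L1/L2 = EFDGH/AB/- → run E
t=6: L0/L1/L2 = FDGH/AB/- → run F
t=7: L0/L1/L2 = FDGH/AB/- → run F
t=8: L0/L1/L2 = DGH/AB/- → run D
t=9: L0/L1/L2 = DGH/AB/- → run D
t=10: L0/L1/L2 = GH/AB/- → run G
t=11: L0/L1/L2 = GH/AB/- → run G
t=12: L0/L1/L2 = H/ABG/- → run H
t=13: L0/L1/L2 = H/ABG/- → run H
t=14: L0/L1/L2 = -/ABGH/- → run A
t=15: L0/L1/L2 = -/ABGH/- → run A
t=16: L0/L1/L2 = -/ABGH/- → run A
t=17: L0/L1/L2 = -/ABGH/- → run A
t=18: L0/L1/L2 = -/BGH/A → run B
t=19: L0/L1/L2 = -/BGH/A → run B
t=20: L0/L1/L2 = -/BGH/A → run B
t=21: L0/L1/L2 = -/BGH/A → run B
t=22: L0/L1/L2 = -/GH/AB → run G
t=23: L0/L1/L2 = -/GH/AB → run G
t=24: L0/L1/L2 = -/GH/AB → run G
t=25: L0/L1/L2 = -/GH/AB → run G
t=26: L0/L1/L2 = -/H/ABG → run H
t=27: L0/L1/L2 = -/-/ABG → run A
t=28: L0/L1/L2 = -/-/ABG → run A
t=29: L0/L1/L2 = -/-/BG → run B
t=30: L0/L1/L2 = -/-/G → run G
t=31: (idle)
t=32: (idle)
t=33: (idle)
t=34: (idle)
t=35: (idle)

running at tick 27 = A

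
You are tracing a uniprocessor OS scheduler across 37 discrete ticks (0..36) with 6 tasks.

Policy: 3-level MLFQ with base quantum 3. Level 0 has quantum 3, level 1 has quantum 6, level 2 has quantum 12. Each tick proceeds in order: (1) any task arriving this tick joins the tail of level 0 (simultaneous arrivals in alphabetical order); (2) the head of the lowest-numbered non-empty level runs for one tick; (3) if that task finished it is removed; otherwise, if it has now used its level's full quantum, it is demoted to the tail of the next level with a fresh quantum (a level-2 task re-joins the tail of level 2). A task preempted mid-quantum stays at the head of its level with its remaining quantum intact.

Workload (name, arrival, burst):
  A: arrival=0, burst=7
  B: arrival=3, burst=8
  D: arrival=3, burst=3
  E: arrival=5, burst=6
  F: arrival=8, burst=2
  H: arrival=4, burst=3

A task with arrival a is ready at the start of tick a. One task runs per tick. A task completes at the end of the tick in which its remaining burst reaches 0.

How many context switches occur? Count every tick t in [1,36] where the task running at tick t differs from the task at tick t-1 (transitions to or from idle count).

t=0: L0/L1/L2 = A/-/- → run A
t=1: L0/L1/L2 = A/-/- → run A
t=2: L0/L1/L2 = A/-/- → run A
t=3: L0/L1/L2 = BD/A/- → run B
t=4: L0/L1/L2 = BDH/A/- → run B
t=5: L0/L1/L2 = BDHE/A/- → run B
t=6: L0/L1/L2 = DHE/AB/- → run D
t=7: L0/L1/L2 = DHE/AB/- → run D
t=8: L0/L1/L2 = DHEF/AB/- → run D
t=9: L0/L1/L2 = HEF/AB/- → run H
t=10: L0/L1/L2 = HEF/AB/- → run H
t=11: L0/L1/L2 = HEF/AB/- → run H
t=12: L0/L1/L2 = EF/AB/- → run E
t=13: L0/L1/L2 = EF/AB/- → run E
t=14: L0/L1/L2 = EF/AB/- → run E
t=15: L0/L1/L2 = F/ABE/- → run F
t=16: L0/L1/L2 = F/ABE/- → run F
t=17: L0/L1/L2 = -/ABE/- → run A
t=18: L0/L1/L2 = -/ABE/- → run A
t=19: L0/L1/L2 = -/ABE/- → run A
t=20: L0/L1/L2 = -/ABE/- → run A
t=21: L0/L1/L2 = -/BE/- → run B
t=22: L0/L1/L2 = -/BE/- → run B
t=23: L0/L1/L2 = -/BE/- → run B
t=24: L0/L1/L2 = -/BE/- → run B
t=25: L0/L1/L2 = -/BE/- → run B
t=26: L0/L1/L2 = -/E/- → run E
t=27: L0/L1/L2 = -/E/- → run E
t=28: L0/L1/L2 = -/E/- → run E
t=29: (idle)
t=30: (idle)
t=31: (idle)
t=32: (idle)
t=33: (idle)
t=34: (idle)
t=35: (idle)
t=36: (idle)

context switches = 9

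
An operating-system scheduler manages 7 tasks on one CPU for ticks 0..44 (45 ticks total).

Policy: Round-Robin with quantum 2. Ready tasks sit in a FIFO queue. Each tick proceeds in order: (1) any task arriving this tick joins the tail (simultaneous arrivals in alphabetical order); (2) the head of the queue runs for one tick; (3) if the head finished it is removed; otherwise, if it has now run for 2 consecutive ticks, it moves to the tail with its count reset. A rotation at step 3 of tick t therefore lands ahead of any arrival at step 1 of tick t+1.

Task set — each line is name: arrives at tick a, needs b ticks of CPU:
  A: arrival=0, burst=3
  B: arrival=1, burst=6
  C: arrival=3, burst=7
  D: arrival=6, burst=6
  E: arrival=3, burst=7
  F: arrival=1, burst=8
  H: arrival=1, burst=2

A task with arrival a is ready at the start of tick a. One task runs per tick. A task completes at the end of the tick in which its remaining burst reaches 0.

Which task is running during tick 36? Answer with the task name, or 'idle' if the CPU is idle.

running at tick 36 = D

t=0: queue=[A] q_used=0 → run A
t=1: queue=[A,B,F,H] q_used=1 → run A
t=2: queue=[B,F,H,A] q_used=0 → run B
t=3: queue=[B,F,H,A,C,E] q_used=1 → run B
t=4: queue=[F,H,A,C,E,B] q_used=0 → run F
t=5: queue=[F,H,A,C,E,B] q_used=1 → run F
t=6: queue=[H,A,C,E,B,F,D] q_used=0 → run H
t=7: queue=[H,A,C,E,B,F,D] q_used=1 → run H
t=8: queue=[A,C,E,B,F,D] q_used=0 → run A
t=9: queue=[C,E,B,F,D] q_used=0 → run C
t=10: queue=[C,E,B,F,D] q_used=1 → run C
t=11: queue=[E,B,F,D,C] q_used=0 → run E
t=12: queue=[E,B,F,D,C] q_used=1 → run E
t=13: queue=[B,F,D,C,E] q_used=0 → run B
t=14: queue=[B,F,D,C,E] q_used=1 → run B
t=15: queue=[F,D,C,E,B] q_used=0 → run F
t=16: queue=[F,D,C,E,B] q_used=1 → run F
t=17: queue=[D,C,E,B,F] q_used=0 → run D
t=18: queue=[D,C,E,B,F] q_used=1 → run D
t=19: queue=[C,E,B,F,D] q_used=0 → run C
t=20: queue=[C,E,B,F,D] q_used=1 → run C
t=21: queue=[E,B,F,D,C] q_used=0 → run E
t=22: queue=[E,B,F,D,C] q_used=1 → run E
t=23: queue=[B,F,D,C,E] q_used=0 → run B
t=24: queue=[B,F,D,C,E] q_used=1 → run B
t=25: queue=[F,D,C,E] q_used=0 → run F
t=26: queue=[F,D,C,E] q_used=1 → run F
t=27: queue=[D,C,E,F] q_used=0 → run D
t=28: queue=[D,C,E,F] q_used=1 → run D
t=29: queue=[C,E,F,D] q_used=0 → run C
t=30: queue=[C,E,F,D] q_used=1 → run C
t=31: queue=[E,F,D,C] q_used=0 → run E
t=32: queue=[E,F,D,C] q_used=1 → run E
t=33: queue=[F,D,C,E] q_used=0 → run F
t=34: queue=[F,D,C,E] q_used=1 → run F
t=35: queue=[D,C,E] q_used=0 → run D
t=36: queue=[D,C,E] q_used=1 → run D
t=37: queue=[C,E] q_used=0 → run C
t=38: queue=[E] q_used=0 → run E
t=39: (idle)
t=40: (idle)
t=41: (idle)
t=42: (idle)
t=43: (idle)
t=44: (idle)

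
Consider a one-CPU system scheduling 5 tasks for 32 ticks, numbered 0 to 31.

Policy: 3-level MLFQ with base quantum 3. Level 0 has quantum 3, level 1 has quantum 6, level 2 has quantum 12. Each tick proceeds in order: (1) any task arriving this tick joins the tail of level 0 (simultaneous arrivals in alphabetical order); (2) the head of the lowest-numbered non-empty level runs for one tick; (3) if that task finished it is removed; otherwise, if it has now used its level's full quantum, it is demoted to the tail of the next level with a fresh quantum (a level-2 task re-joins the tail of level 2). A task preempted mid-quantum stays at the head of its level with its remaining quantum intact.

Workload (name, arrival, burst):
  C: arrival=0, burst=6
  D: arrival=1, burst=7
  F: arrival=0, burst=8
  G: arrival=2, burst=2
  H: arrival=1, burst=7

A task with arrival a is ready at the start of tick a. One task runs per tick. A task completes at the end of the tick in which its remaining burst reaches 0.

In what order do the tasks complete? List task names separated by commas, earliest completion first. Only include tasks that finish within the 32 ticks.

completion order = G, C, F, D, H

t=0: L0/L1/L2 = CF/-/- → run C
t=1: L0/L1/L2 = CFDH/-/- → run C
t=2: L0/L1/L2 = CFDHG/-/- → run C
t=3: L0/L1/L2 = FDHG/C/- → run F
t=4: L0/L1/L2 = FDHG/C/- → run F
t=5: L0/L1/L2 = FDHG/C/- → run F
t=6: L0/L1/L2 = DHG/CF/- → run D
t=7: L0/L1/L2 = DHG/CF/- → run D
t=8: L0/L1/L2 = DHG/CF/- → run D
t=9: L0/L1/L2 = HG/CFD/- → run H
t=10: L0/L1/L2 = HG/CFD/- → run H
t=11: L0/L1/L2 = HG/CFD/- → run H
t=12: L0/L1/L2 = G/CFDH/- → run G
t=13: L0/L1/L2 = G/CFDH/- → run G
t=14: L0/L1/L2 = -/CFDH/- → run C
t=15: L0/L1/L2 = -/CFDH/- → run C
t=16: L0/L1/L2 = -/CFDH/- → run C
t=17: L0/L1/L2 = -/FDH/- → run F
t=18: L0/L1/L2 = -/FDH/- → run F
t=19: L0/L1/L2 = -/FDH/- → run F
t=20: L0/L1/L2 = -/FDH/- → run F
t=21: L0/L1/L2 = -/FDH/- → run F
t=22: L0/L1/L2 = -/DH/- → run D
t=23: L0/L1/L2 = -/DH/- → run D
t=24: L0/L1/L2 = -/DH/- → run D
t=25: L0/L1/L2 = -/DH/- → run D
t=26: L0/L1/L2 = -/H/- → run H
t=27: L0/L1/L2 = -/H/- → run H
t=28: L0/L1/L2 = -/H/- → run H
t=29: L0/L1/L2 = -/H/- → run H
t=30: (idle)
t=31: (idle)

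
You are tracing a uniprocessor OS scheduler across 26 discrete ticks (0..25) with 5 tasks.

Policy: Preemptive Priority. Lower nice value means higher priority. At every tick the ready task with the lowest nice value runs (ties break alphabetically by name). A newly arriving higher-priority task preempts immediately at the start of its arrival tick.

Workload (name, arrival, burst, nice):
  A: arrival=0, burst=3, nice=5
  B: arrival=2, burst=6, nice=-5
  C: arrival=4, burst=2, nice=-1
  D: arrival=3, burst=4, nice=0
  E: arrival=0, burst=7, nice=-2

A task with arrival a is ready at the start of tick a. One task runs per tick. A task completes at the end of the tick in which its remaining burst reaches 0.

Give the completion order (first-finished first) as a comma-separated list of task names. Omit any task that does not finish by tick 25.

completion order = B, E, C, D, A

t=0: ready={A,E} → run E
t=1: ready={A,E} → run E
t=2: ready={A,B,E} → run B
t=3: ready={A,B,D,E} → run B
t=4: ready={A,B,C,D,E} → run B
t=5: ready={A,B,C,D,E} → run B
t=6: ready={A,B,C,D,E} → run B
t=7: ready={A,B,C,D,E} → run B
t=8: ready={A,C,D,E} → run E
t=9: ready={A,C,D,E} → run E
t=10: ready={A,C,D,E} → run E
t=11: ready={A,C,D,E} → run E
t=12: ready={A,C,D,E} → run E
t=13: ready={A,C,D} → run C
t=14: ready={A,C,D} → run C
t=15: ready={A,D} → run D
t=16: ready={A,D} → run D
t=17: ready={A,D} → run D
t=18: ready={A,D} → run D
t=19: ready={A} → run A
t=20: ready={A} → run A
t=21: ready={A} → run A
t=22: (idle)
t=23: (idle)
t=24: (idle)
t=25: (idle)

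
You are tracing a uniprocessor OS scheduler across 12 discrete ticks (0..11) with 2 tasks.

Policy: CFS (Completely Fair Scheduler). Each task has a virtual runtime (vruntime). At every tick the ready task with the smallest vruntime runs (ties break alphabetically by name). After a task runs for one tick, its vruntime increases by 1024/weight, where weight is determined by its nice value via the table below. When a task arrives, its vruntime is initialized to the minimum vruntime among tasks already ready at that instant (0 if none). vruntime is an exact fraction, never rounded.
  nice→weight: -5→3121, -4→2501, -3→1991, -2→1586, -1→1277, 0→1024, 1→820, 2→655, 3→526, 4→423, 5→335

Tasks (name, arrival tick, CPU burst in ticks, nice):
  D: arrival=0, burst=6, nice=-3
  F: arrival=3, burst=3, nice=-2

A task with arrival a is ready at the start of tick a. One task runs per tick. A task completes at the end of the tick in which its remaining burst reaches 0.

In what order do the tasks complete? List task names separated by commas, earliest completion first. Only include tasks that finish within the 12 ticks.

t=0: vr[D=0] → run D
t=1: vr[D=1024/1991] → run D
t=2: vr[D=2048/1991] → run D
t=3: vr[D=3072/1991 F=3072/1991] → run D
t=4: vr[D=4096/1991 F=3072/1991] → run F
t=5: vr[D=4096/1991 F=3455488/1578863] → run D
t=6: vr[D=5120/1991 F=3455488/1578863] → run F
t=7: vr[D=5120/1991 F=4474880/1578863] → run D
t=8: vr[F=4474880/1578863] → run F
t=9: (idle)
t=10: (idle)
t=11: (idle)

completion order = D, F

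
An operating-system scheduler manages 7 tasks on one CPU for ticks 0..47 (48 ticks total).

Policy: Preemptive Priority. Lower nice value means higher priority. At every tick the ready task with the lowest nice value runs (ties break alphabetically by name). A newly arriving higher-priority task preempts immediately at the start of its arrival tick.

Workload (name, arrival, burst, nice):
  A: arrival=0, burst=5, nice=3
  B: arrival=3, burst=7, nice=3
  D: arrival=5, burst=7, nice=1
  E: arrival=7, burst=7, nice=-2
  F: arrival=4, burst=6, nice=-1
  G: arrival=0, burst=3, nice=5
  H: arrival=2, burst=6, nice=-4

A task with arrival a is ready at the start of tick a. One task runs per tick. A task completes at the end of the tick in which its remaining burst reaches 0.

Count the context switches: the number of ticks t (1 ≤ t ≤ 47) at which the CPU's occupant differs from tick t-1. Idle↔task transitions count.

context switches = 8

t=0: ready={A,G} → run A
t=1: ready={A,G} → run A
t=2: ready={A,G,H} → run H
t=3: ready={A,B,G,H} → run H
t=4: ready={A,B,F,G,H} → run H
t=5: ready={A,B,D,F,G,H} → run H
t=6: ready={A,B,D,F,G,H} → run H
t=7: ready={A,B,D,E,F,G,H} → run H
t=8: ready={A,B,D,E,F,G} → run E
t=9: ready={A,B,D,E,F,G} → run E
t=10: ready={A,B,D,E,F,G} → run E
t=11: ready={A,B,D,E,F,G} → run E
t=12: ready={A,B,D,E,F,G} → run E
t=13: ready={A,B,D,E,F,G} → run E
t=14: ready={A,B,D,E,F,G} → run E
t=15: ready={A,B,D,F,G} → run F
t=16: ready={A,B,D,F,G} → run F
t=17: ready={A,B,D,F,G} → run F
t=18: ready={A,B,D,F,G} → run F
t=19: ready={A,B,D,F,G} → run F
t=20: ready={A,B,D,F,G} → run F
t=21: ready={A,B,D,G} → run D
t=22: ready={A,B,D,G} → run D
t=23: ready={A,B,D,G} → run D
t=24: ready={A,B,D,G} → run D
t=25: ready={A,B,D,G} → run D
t=26: ready={A,B,D,G} → run D
t=27: ready={A,B,D,G} → run D
t=28: ready={A,B,G} → run A
t=29: ready={A,B,G} → run A
t=30: ready={A,B,G} → run A
t=31: ready={B,G} → run B
t=32: ready={B,G} → run B
t=33: ready={B,G} → run B
t=34: ready={B,G} → run B
t=35: ready={B,G} → run B
t=36: ready={B,G} → run B
t=37: ready={B,G} → run B
t=38: ready={G} → run G
t=39: ready={G} → run G
t=40: ready={G} → run G
t=41: (idle)
t=42: (idle)
t=43: (idle)
t=44: (idle)
t=45: (idle)
t=46: (idle)
t=47: (idle)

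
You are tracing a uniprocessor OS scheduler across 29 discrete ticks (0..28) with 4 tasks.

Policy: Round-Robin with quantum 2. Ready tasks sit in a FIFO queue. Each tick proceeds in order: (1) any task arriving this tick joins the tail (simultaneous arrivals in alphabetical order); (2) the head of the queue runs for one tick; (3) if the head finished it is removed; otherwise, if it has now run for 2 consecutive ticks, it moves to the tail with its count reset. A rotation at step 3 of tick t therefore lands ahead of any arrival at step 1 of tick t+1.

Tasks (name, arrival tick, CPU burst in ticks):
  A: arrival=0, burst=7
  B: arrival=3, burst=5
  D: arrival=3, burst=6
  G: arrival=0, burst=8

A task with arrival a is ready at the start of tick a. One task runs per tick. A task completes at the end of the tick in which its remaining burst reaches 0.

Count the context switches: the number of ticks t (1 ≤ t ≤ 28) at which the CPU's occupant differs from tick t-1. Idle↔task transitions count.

t=0: queue=[A,G] q_used=0 → run A
t=1: queue=[A,G] q_used=1 → run A
t=2: queue=[G,A] q_used=0 → run G
t=3: queue=[G,A,B,D] q_used=1 → run G
t=4: queue=[A,B,D,G] q_used=0 → run A
t=5: queue=[A,B,D,G] q_used=1 → run A
t=6: queue=[B,D,G,A] q_used=0 → run B
t=7: queue=[B,D,G,A] q_used=1 → run B
t=8: queue=[D,G,A,B] q_used=0 → run D
t=9: queue=[D,G,A,B] q_used=1 → run D
t=10: queue=[G,A,B,D] q_used=0 → run G
t=11: queue=[G,A,B,D] q_used=1 → run G
t=12: queue=[A,B,D,G] q_used=0 → run A
t=13: queue=[A,B,D,G] q_used=1 → run A
t=14: queue=[B,D,G,A] q_used=0 → run B
t=15: queue=[B,D,G,A] q_used=1 → run B
t=16: queue=[D,G,A,B] q_used=0 → run D
t=17: queue=[D,G,A,B] q_used=1 → run D
t=18: queue=[G,A,B,D] q_used=0 → run G
t=19: queue=[G,A,B,D] q_used=1 → run G
t=20: queue=[A,B,D,G] q_used=0 → run A
t=21: queue=[B,D,G] q_used=0 → run B
t=22: queue=[D,G] q_used=0 → run D
t=23: queue=[D,G] q_used=1 → run D
t=24: queue=[G] q_used=0 → run G
t=25: queue=[G] q_used=1 → run G
t=26: (idle)
t=27: (idle)
t=28: (idle)

context switches = 14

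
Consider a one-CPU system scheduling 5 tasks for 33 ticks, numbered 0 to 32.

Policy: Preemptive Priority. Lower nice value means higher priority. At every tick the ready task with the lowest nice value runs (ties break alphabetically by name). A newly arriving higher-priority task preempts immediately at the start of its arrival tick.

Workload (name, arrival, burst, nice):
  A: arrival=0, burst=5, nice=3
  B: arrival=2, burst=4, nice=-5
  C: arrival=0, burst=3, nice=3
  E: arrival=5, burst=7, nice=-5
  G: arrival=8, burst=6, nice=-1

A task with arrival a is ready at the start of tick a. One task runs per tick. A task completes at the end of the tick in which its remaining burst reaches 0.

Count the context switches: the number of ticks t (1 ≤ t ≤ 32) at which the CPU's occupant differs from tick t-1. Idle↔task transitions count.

t=0: ready={A,C} → run A
t=1: ready={A,C} → run A
t=2: ready={A,B,C} → run B
t=3: ready={A,B,C} → run B
t=4: ready={A,B,C} → run B
t=5: ready={A,B,C,E} → run B
t=6: ready={A,C,E} → run E
t=7: ready={A,C,E} → run E
t=8: ready={A,C,E,G} → run E
t=9: ready={A,C,E,G} → run E
t=10: ready={A,C,E,G} → run E
t=11: ready={A,C,E,G} → run E
t=12: ready={A,C,E,G} → run E
t=13: ready={A,C,G} → run G
t=14: ready={A,C,G} → run G
t=15: ready={A,C,G} → run G
t=16: ready={A,C,G} → run G
t=17: ready={A,C,G} → run G
t=18: ready={A,C,G} → run G
t=19: ready={A,C} → run A
t=20: ready={A,C} → run A
t=21: ready={A,C} → run A
t=22: ready={C} → run C
t=23: ready={C} → run C
t=24: ready={C} → run C
t=25: (idle)
t=26: (idle)
t=27: (idle)
t=28: (idle)
t=29: (idle)
t=30: (idle)
t=31: (idle)
t=32: (idle)

context switches = 6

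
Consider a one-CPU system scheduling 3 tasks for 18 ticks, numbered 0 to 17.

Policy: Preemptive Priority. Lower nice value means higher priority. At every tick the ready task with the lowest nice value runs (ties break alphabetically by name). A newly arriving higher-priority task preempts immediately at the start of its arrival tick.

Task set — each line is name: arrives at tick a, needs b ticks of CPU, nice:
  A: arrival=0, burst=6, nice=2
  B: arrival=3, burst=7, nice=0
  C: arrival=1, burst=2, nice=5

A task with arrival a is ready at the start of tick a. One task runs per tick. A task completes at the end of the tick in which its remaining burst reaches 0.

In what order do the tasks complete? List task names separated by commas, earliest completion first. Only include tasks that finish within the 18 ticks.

completion order = B, A, C

t=0: ready={A} → run A
t=1: ready={A,C} → run A
t=2: ready={A,C} → run A
t=3: ready={A,B,C} → run B
t=4: ready={A,B,C} → run B
t=5: ready={A,B,C} → run B
t=6: ready={A,B,C} → run B
t=7: ready={A,B,C} → run B
t=8: ready={A,B,C} → run B
t=9: ready={A,B,C} → run B
t=10: ready={A,C} → run A
t=11: ready={A,C} → run A
t=12: ready={A,C} → run A
t=13: ready={C} → run C
t=14: ready={C} → run C
t=15: (idle)
t=16: (idle)
t=17: (idle)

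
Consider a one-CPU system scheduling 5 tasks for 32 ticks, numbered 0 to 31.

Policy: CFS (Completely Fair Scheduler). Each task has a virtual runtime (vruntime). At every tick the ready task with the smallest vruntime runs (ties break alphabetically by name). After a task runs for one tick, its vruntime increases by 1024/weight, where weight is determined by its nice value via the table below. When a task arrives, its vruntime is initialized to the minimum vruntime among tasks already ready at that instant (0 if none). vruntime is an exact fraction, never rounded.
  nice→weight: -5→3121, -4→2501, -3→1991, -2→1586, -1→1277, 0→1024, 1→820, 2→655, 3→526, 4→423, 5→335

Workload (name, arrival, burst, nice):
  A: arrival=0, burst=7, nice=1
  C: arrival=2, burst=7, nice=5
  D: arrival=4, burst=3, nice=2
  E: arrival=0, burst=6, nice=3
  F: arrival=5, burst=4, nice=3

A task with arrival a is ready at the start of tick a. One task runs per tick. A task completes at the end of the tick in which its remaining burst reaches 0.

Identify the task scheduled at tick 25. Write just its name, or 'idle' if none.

t=0: vr[A=0 E=0] → run A
t=1: vr[A=256/205 E=0] → run E
t=2: vr[A=256/205 C=256/205 E=512/263] → run A
t=3: vr[A=512/205 C=256/205 E=512/263] → run C
t=4: vr[A=512/205 C=59136/13735 D=512/263 E=512/263] → run D
t=5: vr[A=512/205 C=59136/13735 D=604672/172265 E=512/263 F=512/263] → run E
t=6: vr[A=512/205 C=59136/13735 D=604672/172265 E=1024/263 F=512/263] → run F
t=7: vr[A=512/205 C=59136/13735 D=604672/172265 E=1024/263 F=1024/263] → run A
t=8: vr[A=768/205 C=59136/13735 D=604672/172265 E=1024/263 F=1024/263] → run D
t=9: vr[A=768/205 C=59136/13735 D=873984/172265 E=1024/263 F=1024/263] → run A
t=10: vr[A=1024/205 C=59136/13735 D=873984/172265 E=1024/263 F=1024/263] → run E
t=11: vr[A=1024/205 C=59136/13735 D=873984/172265 E=1536/263 F=1024/263] → run F
t=12: vr[A=1024/205 C=59136/13735 D=873984/172265 E=1536/263 F=1536/263] → run C
t=13: vr[A=1024/205 C=20224/2747 D=873984/172265 E=1536/263 F=1536/263] → run A
t=14: vr[A=256/41 C=20224/2747 D=873984/172265 E=1536/263 F=1536/263] → run D
t=15: vr[A=256/41 C=20224/2747 E=1536/263 F=1536/263] → run E
t=16: vr[A=256/41 C=20224/2747 E=2048/263 F=1536/263] → run F
t=17: vr[A=256/41 C=20224/2747 E=2048/263 F=2048/263] → run A
t=18: vr[A=1536/205 C=20224/2747 E=2048/263 F=2048/263] → run C
t=19: vr[A=1536/205 C=143104/13735 E=2048/263 F=2048/263] → run A
t=20: vr[C=143104/13735 E=2048/263 F=2048/263] → run E
t=21: vr[C=143104/13735 E=2560/263 F=2048/263] → run F
t=22: vr[C=143104/13735 E=2560/263] → run E
t=23: vr[C=143104/13735] → run C
t=24: vr[C=185088/13735] → run C
t=25: vr[C=227072/13735] → run C
t=26: vr[C=269056/13735] → run C
t=27: (idle)
t=28: (idle)
t=29: (idle)
t=30: (idle)
t=31: (idle)

running at tick 25 = C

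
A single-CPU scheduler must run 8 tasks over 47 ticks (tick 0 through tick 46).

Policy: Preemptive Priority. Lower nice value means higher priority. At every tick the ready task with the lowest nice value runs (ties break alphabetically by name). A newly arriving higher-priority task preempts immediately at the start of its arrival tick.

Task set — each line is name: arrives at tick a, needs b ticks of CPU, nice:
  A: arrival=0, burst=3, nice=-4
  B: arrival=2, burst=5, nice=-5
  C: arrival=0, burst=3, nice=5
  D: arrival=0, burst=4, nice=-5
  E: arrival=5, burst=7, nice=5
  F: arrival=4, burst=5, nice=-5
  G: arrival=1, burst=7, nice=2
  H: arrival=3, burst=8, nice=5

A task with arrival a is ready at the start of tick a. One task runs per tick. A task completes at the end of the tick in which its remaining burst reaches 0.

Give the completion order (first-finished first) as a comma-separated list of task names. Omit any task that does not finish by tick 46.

t=0: ready={A,C,D} → run D
t=1: ready={A,C,D,G} → run D
t=2: ready={A,B,C,D,G} → run B
t=3: ready={A,B,C,D,G,H} → run B
t=4: ready={A,B,C,D,F,G,H} → run B
t=5: ready={A,B,C,D,E,F,G,H} → run B
t=6: ready={A,B,C,D,E,F,G,H} → run B
t=7: ready={A,C,D,E,F,G,H} → run D
t=8: ready={A,C,D,E,F,G,H} → run D
t=9: ready={A,C,E,F,G,H} → run F
t=10: ready={A,C,E,F,G,H} → run F
t=11: ready={A,C,E,F,G,H} → run F
t=12: ready={A,C,E,F,G,H} → run F
t=13: ready={A,C,E,F,G,H} → run F
t=14: ready={A,C,E,G,H} → run A
t=15: ready={A,C,E,G,H} → run A
t=16: ready={A,C,E,G,H} → run A
t=17: ready={C,E,G,H} → run G
t=18: ready={C,E,G,H} → run G
t=19: ready={C,E,G,H} → run G
t=20: ready={C,E,G,H} → run G
t=21: ready={C,E,G,H} → run G
t=22: ready={C,E,G,H} → run G
t=23: ready={C,E,G,H} → run G
t=24: ready={C,E,H} → run C
t=25: ready={C,E,H} → run C
t=26: ready={C,E,H} → run C
t=27: ready={E,H} → run E
t=28: ready={E,H} → run E
t=29: ready={E,H} → run E
t=30: ready={E,H} → run E
t=31: ready={E,H} → run E
t=32: ready={E,H} → run E
t=33: ready={E,H} → run E
t=34: ready={H} → run H
t=35: ready={H} → run H
t=36: ready={H} → run H
t=37: ready={H} → run H
t=38: ready={H} → run H
t=39: ready={H} → run H
t=40: ready={H} → run H
t=41: ready={H} → run H
t=42: (idle)
t=43: (idle)
t=44: (idle)
t=45: (idle)
t=46: (idle)

completion order = B, D, F, A, G, C, E, H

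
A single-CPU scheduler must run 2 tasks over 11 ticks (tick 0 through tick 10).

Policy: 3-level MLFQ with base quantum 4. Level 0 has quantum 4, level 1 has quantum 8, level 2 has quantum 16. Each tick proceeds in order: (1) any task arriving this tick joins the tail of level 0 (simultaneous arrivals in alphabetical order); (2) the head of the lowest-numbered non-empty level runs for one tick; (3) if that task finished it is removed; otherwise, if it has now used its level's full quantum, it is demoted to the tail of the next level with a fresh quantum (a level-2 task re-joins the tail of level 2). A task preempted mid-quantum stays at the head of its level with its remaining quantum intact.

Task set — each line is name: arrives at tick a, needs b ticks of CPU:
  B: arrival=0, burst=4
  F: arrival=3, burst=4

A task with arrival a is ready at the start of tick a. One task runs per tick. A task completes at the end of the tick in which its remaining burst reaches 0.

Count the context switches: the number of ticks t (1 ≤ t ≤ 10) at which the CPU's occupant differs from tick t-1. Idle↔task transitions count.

t=0: L0/L1/L2 = B/-/- → run B
t=1: L0/L1/L2 = B/-/- → run B
t=2: L0/L1/L2 = B/-/- → run B
t=3: L0/L1/L2 = BF/-/- → run B
t=4: L0/L1/L2 = F/-/- → run F
t=5: L0/L1/L2 = F/-/- → run F
t=6: L0/L1/L2 = F/-/- → run F
t=7: L0/L1/L2 = F/-/- → run F
t=8: (idle)
t=9: (idle)
t=10: (idle)

context switches = 2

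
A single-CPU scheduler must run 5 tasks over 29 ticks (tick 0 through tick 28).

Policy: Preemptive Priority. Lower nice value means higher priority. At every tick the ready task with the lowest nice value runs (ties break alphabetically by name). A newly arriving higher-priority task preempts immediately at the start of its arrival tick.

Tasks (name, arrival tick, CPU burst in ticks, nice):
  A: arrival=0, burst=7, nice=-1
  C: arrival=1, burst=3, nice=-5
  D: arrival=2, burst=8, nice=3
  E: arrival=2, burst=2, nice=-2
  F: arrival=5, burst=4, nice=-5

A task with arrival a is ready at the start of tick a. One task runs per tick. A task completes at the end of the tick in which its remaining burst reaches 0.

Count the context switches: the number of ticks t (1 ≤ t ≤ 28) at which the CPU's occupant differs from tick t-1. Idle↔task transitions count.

context switches = 7

t=0: ready={A} → run A
t=1: ready={A,C} → run C
t=2: ready={A,C,D,E} → run C
t=3: ready={A,C,D,E} → run C
t=4: ready={A,D,E} → run E
t=5: ready={A,D,E,F} → run F
t=6: ready={A,D,E,F} → run F
t=7: ready={A,D,E,F} → run F
t=8: ready={A,D,E,F} → run F
t=9: ready={A,D,E} → run E
t=10: ready={A,D} → run A
t=11: ready={A,D} → run A
t=12: ready={A,D} → run A
t=13: ready={A,D} → run A
t=14: ready={A,D} → run A
t=15: ready={A,D} → run A
t=16: ready={D} → run D
t=17: ready={D} → run D
t=18: ready={D} → run D
t=19: ready={D} → run D
t=20: ready={D} → run D
t=21: ready={D} → run D
t=22: ready={D} → run D
t=23: ready={D} → run D
t=24: (idle)
t=25: (idle)
t=26: (idle)
t=27: (idle)
t=28: (idle)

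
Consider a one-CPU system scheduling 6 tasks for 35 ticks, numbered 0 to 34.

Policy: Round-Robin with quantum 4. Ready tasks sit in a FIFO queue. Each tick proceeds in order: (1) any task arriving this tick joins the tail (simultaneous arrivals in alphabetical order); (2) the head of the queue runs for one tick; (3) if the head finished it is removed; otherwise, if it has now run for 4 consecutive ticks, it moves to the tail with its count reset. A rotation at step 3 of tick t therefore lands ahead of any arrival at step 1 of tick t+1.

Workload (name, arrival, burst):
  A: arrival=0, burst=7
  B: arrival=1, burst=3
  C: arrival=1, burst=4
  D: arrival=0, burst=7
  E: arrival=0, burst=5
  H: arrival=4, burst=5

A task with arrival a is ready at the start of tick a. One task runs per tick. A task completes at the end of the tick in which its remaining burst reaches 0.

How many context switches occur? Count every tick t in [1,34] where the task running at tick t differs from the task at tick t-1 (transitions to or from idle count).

t=0: queue=[A,D,E] q_used=0 → run A
t=1: queue=[A,D,E,B,C] q_used=1 → run A
t=2: queue=[A,D,E,B,C] q_used=2 → run A
t=3: queue=[A,D,E,B,C] q_used=3 → run A
t=4: queue=[D,E,B,C,A,H] q_used=0 → run D
t=5: queue=[D,E,B,C,A,H] q_used=1 → run D
t=6: queue=[D,E,B,C,A,H] q_used=2 → run D
t=7: queue=[D,E,B,C,A,H] q_used=3 → run D
t=8: queue=[E,B,C,A,H,D] q_used=0 → run E
t=9: queue=[E,B,C,A,H,D] q_used=1 → run E
t=10: queue=[E,B,C,A,H,D] q_used=2 → run E
t=11: queue=[E,B,C,A,H,D] q_used=3 → run E
t=12: queue=[B,C,A,H,D,E] q_used=0 → run B
t=13: queue=[B,C,A,H,D,E] q_used=1 → run B
t=14: queue=[B,C,A,H,D,E] q_used=2 → run B
t=15: queue=[C,A,H,D,E] q_used=0 → run C
t=16: queue=[C,A,H,D,E] q_used=1 → run C
t=17: queue=[C,A,H,D,E] q_used=2 → run C
t=18: queue=[C,A,H,D,E] q_used=3 → run C
t=19: queue=[A,H,D,E] q_used=0 → run A
t=20: queue=[A,H,D,E] q_used=1 → run A
t=21: queue=[A,H,D,E] q_used=2 → run A
t=22: queue=[H,D,E] q_used=0 → run H
t=23: queue=[H,D,E] q_used=1 → run H
t=24: queue=[H,D,E] q_used=2 → run H
t=25: queue=[H,D,E] q_used=3 → run H
t=26: queue=[D,E,H] q_used=0 → run D
t=27: queue=[D,E,H] q_used=1 → run D
t=28: queue=[D,E,H] q_used=2 → run D
t=29: queue=[E,H] q_used=0 → run E
t=30: queue=[H] q_used=0 → run H
t=31: (idle)
t=32: (idle)
t=33: (idle)
t=34: (idle)

context switches = 10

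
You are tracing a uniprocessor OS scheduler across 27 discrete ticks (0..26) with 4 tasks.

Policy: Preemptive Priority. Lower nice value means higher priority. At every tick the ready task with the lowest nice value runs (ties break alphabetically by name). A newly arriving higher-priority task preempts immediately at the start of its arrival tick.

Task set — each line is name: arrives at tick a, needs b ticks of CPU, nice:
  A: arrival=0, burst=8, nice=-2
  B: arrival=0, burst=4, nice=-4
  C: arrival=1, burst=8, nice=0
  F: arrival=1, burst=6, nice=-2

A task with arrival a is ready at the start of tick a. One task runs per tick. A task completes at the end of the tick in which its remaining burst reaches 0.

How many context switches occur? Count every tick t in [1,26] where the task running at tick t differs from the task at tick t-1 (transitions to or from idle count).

context switches = 4

t=0: ready={A,B} → run B
t=1: ready={A,B,C,F} → run B
t=2: ready={A,B,C,F} → run B
t=3: ready={A,B,C,F} → run B
t=4: ready={A,C,F} → run A
t=5: ready={A,C,F} → run A
t=6: ready={A,C,F} → run A
t=7: ready={A,C,F} → run A
t=8: ready={A,C,F} → run A
t=9: ready={A,C,F} → run A
t=10: ready={A,C,F} → run A
t=11: ready={A,C,F} → run A
t=12: ready={C,F} → run F
t=13: ready={C,F} → run F
t=14: ready={C,F} → run F
t=15: ready={C,F} → run F
t=16: ready={C,F} → run F
t=17: ready={C,F} → run F
t=18: ready={C} → run C
t=19: ready={C} → run C
t=20: ready={C} → run C
t=21: ready={C} → run C
t=22: ready={C} → run C
t=23: ready={C} → run C
t=24: ready={C} → run C
t=25: ready={C} → run C
t=26: (idle)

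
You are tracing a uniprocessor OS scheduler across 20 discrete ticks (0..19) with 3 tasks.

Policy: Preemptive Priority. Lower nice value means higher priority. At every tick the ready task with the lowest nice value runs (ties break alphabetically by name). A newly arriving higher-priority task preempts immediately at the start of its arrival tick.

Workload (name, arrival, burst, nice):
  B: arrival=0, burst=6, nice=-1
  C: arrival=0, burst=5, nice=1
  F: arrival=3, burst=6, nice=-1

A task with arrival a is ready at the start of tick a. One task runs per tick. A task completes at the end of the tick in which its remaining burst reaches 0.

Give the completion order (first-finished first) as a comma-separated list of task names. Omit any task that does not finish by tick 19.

completion order = B, F, C

t=0: ready={B,C} → run B
t=1: ready={B,C} → run B
t=2: ready={B,C} → run B
t=3: ready={B,C,F} → run B
t=4: ready={B,C,F} → run B
t=5: ready={B,C,F} → run B
t=6: ready={C,F} → run F
t=7: ready={C,F} → run F
t=8: ready={C,F} → run F
t=9: ready={C,F} → run F
t=10: ready={C,F} → run F
t=11: ready={C,F} → run F
t=12: ready={C} → run C
t=13: ready={C} → run C
t=14: ready={C} → run C
t=15: ready={C} → run C
t=16: ready={C} → run C
t=17: (idle)
t=18: (idle)
t=19: (idle)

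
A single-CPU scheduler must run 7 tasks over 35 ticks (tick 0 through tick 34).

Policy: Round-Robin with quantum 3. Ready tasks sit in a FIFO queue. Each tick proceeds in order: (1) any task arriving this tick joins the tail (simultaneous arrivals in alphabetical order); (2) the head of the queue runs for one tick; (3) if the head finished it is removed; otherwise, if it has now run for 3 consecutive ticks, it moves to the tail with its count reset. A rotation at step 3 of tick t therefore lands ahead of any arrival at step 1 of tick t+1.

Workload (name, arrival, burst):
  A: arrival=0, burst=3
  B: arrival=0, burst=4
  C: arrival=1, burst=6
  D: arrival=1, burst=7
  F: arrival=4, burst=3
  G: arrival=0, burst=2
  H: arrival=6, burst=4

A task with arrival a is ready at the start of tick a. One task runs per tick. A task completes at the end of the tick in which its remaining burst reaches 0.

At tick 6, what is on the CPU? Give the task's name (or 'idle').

t=0: queue=[A,B,G] q_used=0 → run A
t=1: queue=[A,B,G,C,D] q_used=1 → run A
t=2: queue=[A,B,G,C,D] q_used=2 → run A
t=3: queue=[B,G,C,D] q_used=0 → run B
t=4: queue=[B,G,C,D,F] q_used=1 → run B
t=5: queue=[B,G,C,D,F] q_used=2 → run B
t=6: queue=[G,C,D,F,B,H] q_used=0 → run G
t=7: queue=[G,C,D,F,B,H] q_used=1 → run G
t=8: queue=[C,D,F,B,H] q_used=0 → run C
t=9: queue=[C,D,F,B,H] q_used=1 → run C
t=10: queue=[C,D,F,B,H] q_used=2 → run C
t=11: queue=[D,F,B,H,C] q_used=0 → run D
t=12: queue=[D,F,B,H,C] q_used=1 → run D
t=13: queue=[D,F,B,H,C] q_used=2 → run D
t=14: queue=[F,B,H,C,D] q_used=0 → run F
t=15: queue=[F,B,H,C,D] q_used=1 → run F
t=16: queue=[F,B,H,C,D] q_used=2 → run F
t=17: queue=[B,H,C,D] q_used=0 → run B
t=18: queue=[H,C,D] q_used=0 → run H
t=19: queue=[H,C,D] q_used=1 → run H
t=20: queue=[H,C,D] q_used=2 → run H
t=21: queue=[C,D,H] q_used=0 → run C
t=22: queue=[C,D,H] q_used=1 → run C
t=23: queue=[C,D,H] q_used=2 → run C
t=24: queue=[D,H] q_used=0 → run D
t=25: queue=[D,H] q_used=1 → run D
t=26: queue=[D,H] q_used=2 → run D
t=27: queue=[H,D] q_used=0 → run H
t=28: queue=[D] q_used=0 → run D
t=29: (idle)
t=30: (idle)
t=31: (idle)
t=32: (idle)
t=33: (idle)
t=34: (idle)

running at tick 6 = G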